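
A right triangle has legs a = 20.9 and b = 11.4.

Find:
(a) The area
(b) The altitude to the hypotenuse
(a) The legs are perpendicular, so Area = ½·a·b = ½·20.9·11.4 = ½·238.26 = 119.13
(b) Hypotenuse c = √(a² + b²) = √(436.81 + 129.96) = √566.77 ≈ 23.8069
    Area = ½·c·h_c  ⇒  h_c = 2·Area/c = 238.26/23.8069 ≈ 10.008

Area = 119.13, h_c = 10.01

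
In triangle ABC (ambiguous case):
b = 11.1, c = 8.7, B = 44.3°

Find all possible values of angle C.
b/sin(B) = c/sin(C)  ⇒  sin(C) = c·sin(B)/b = 8.7·sin(44.3°)/11.1
sin(44.3°) ≈ 0.698415
sin(C) ≈ 8.7·0.698415/11.1 ≈ 6.07621/11.1 ≈ 0.547407
Candidate 1: C₁ = arcsin(0.547407) ≈ 33.1893°  →  A = 180° − 44.3° − 33.1893° ≈ 102.511° > 0, valid
Candidate 2: C₂ = 180° − C₁ ≈ 146.811°  →  A = 180° − 44.3° − 146.811° ≈ -11.1107° ≤ 0, not a valid triangle

C = 33.19° (one solution)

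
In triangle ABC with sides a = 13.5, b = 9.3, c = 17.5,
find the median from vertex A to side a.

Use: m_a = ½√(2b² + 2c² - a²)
m_a = ½√(2·9.3² + 2·17.5² − 13.5²) = ½√(2·86.49 + 2·306.25 − 182.25) = ½√(172.98 + 612.5 − 182.25) = ½√603.23
√603.23 ≈ 24.5607, so m_a ≈ 12.2804

m_a = 12.28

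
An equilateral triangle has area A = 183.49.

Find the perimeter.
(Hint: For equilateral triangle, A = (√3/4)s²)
A = (√3/4)s²  ⇒  s² = 4A/√3 = 4·183.49/√3 = 733.96/1.73205 ≈ 423.752
s ≈ √423.752 ≈ 20.5852
Perimeter = 3s ≈ 3·20.5852 ≈ 61.7557

Perimeter = 61.76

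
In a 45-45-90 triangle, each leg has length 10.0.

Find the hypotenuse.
In a 45-45-90 triangle the sides are in ratio 1 : 1 : √2, so hypotenuse = leg·√2.
Hypotenuse = 10.0·√2 ≈ 10.0·1.41421 ≈ 14.1421

Hypotenuse = 10.0√2 = 14.14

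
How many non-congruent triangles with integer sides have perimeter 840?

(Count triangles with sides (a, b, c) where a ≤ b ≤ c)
Let a ≤ b ≤ c with a + b + c = 840. The only binding inequality is a + b > c, i.e. 840 − c > c, so c < 840/2; and c ≥ 840/3 since c is the largest side.
So 280 ≤ c ≤ 419. For each c, b runs from ⌈(840 − c)/2⌉ up to c (then a = 840 − b − c satisfies 1 ≤ a ≤ b automatically), giving c − ⌈(840 − c)/2⌉ + 1 choices.
Summing over c: 1 + 2 + 4 + 5 + … + 208 + 209  (140 terms, c = 280, …, 419) = 14700
Check (closed form: nearest integer to p²/48 for even p, (p+3)²/48 for odd p): 840²/48 = 705600/48 ≈ 14700.00 → 14700

14700 triangles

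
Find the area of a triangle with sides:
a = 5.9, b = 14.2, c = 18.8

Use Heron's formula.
s = (5.9 + 14.2 + 18.8)/2 = 38.9/2 = 19.45
s − a = 13.55, s − b = 5.25, s − c = 0.65
s(s−a)(s−b)(s−c) = 19.45·13.55·5.25·0.65 ≈ 899.356
Area = √899.356 ≈ 29.9893

Area = 29.99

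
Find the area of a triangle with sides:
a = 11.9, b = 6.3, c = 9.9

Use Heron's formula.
s = (11.9 + 6.3 + 9.9)/2 = 28.1/2 = 14.05
s − a = 2.15, s − b = 7.75, s − c = 4.15
s(s−a)(s−b)(s−c) = 14.05·2.15·7.75·4.15 ≈ 971.549
Area = √971.549 ≈ 31.1697

Area = 31.17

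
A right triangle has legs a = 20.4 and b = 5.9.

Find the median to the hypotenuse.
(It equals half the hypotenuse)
Hypotenuse c = √(a² + b²) = √(416.16 + 34.81) = √450.97 ≈ 21.2361
Median to hypotenuse = c/2 ≈ 21.2361/2 ≈ 10.618

Median = 10.62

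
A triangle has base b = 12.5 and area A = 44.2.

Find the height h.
A = ½·b·h  ⇒  h = 2A/b = 2·44.2/12.5 = 88.4/12.5 ≈ 7.072

h = 7.072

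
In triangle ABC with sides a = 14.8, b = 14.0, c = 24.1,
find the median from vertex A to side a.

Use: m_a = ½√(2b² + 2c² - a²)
m_a = ½√(2·14.0² + 2·24.1² − 14.8²) = ½√(2·196 + 2·580.81 − 219.04) = ½√(392 + 1161.62 − 219.04) = ½√1334.58
√1334.58 ≈ 36.5319, so m_a ≈ 18.266

m_a = 18.27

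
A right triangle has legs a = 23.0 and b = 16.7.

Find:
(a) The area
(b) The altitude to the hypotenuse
(a) The legs are perpendicular, so Area = ½·a·b = ½·23.0·16.7 = ½·384.1 = 192.05
(b) Hypotenuse c = √(a² + b²) = √(529 + 278.89) = √807.89 ≈ 28.4234
    Area = ½·c·h_c  ⇒  h_c = 2·Area/c = 384.1/28.4234 ≈ 13.5135

Area = 192.05, h_c = 13.51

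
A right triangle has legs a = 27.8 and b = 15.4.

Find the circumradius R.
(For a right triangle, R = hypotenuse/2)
Hypotenuse c = √(a² + b²) = √(772.84 + 237.16) = √1010 ≈ 31.7805
R = c/2 ≈ 31.7805/2 ≈ 15.8902

R = 15.89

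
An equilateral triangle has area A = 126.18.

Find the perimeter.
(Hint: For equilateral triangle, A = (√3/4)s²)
A = (√3/4)s²  ⇒  s² = 4A/√3 = 4·126.18/√3 = 504.72/1.73205 ≈ 291.4
s ≈ √291.4 ≈ 17.0704
Perimeter = 3s ≈ 3·17.0704 ≈ 51.2113

Perimeter = 51.21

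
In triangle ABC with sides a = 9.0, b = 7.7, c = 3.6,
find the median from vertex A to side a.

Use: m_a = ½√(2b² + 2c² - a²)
m_a = ½√(2·7.7² + 2·3.6² − 9.0²) = ½√(2·59.29 + 2·12.96 − 81) = ½√(118.58 + 25.92 − 81) = ½√63.5
√63.5 ≈ 7.96869, so m_a ≈ 3.98434

m_a = 3.984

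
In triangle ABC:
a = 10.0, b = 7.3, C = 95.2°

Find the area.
Two sides and the included angle (SAS): A = ½·a·b·sin(C) = ½·10.0·7.3·sin(95.2°)
sin(95.2°) ≈ 0.995884
A ≈ ½·73·0.995884 = 36.5·0.995884 ≈ 36.3498

Area = 36.35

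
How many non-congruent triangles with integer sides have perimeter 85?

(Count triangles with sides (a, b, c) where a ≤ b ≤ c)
Let a ≤ b ≤ c with a + b + c = 85. The only binding inequality is a + b > c, i.e. 85 − c > c, so c < 85/2; and c ≥ 85/3 since c is the largest side.
So 29 ≤ c ≤ 42. For each c, b runs from ⌈(85 − c)/2⌉ up to c (then a = 85 − b − c satisfies 1 ≤ a ≤ b automatically), giving c − ⌈(85 − c)/2⌉ + 1 choices.
Summing over c: 2 + 3 + 5 + 6 + … + 20 + 21  (14 terms, c = 29, …, 42) = 161
Check (closed form: nearest integer to p²/48 for even p, (p+3)²/48 for odd p): (85+3)²/48 = 88²/48 = 7744/48 ≈ 161.33 → 161

161 triangles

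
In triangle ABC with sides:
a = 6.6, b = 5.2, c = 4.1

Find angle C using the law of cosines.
c² = a² + b² − 2ab·cos(C)  ⇒  cos(C) = (a² + b² − c²)/(2ab)
cos(C) = (6.6² + 5.2² − 4.1²)/(2·6.6·5.2) = (43.56 + 27.04 − 16.81)/68.64 = 53.79/68.64 ≈ 0.783654
C = arccos(0.783654) ≈ 38.4037°

C = 38.4°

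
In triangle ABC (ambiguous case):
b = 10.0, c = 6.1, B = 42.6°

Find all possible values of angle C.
b/sin(B) = c/sin(C)  ⇒  sin(C) = c·sin(B)/b = 6.1·sin(42.6°)/10.0
sin(42.6°) ≈ 0.676876
sin(C) ≈ 6.1·0.676876/10.0 ≈ 4.12894/10.0 ≈ 0.412894
Candidate 1: C₁ = arcsin(0.412894) ≈ 24.3868°  →  A = 180° − 42.6° − 24.3868° ≈ 113.013° > 0, valid
Candidate 2: C₂ = 180° − C₁ ≈ 155.613°  →  A = 180° − 42.6° − 155.613° ≈ -18.2132° ≤ 0, not a valid triangle

C = 24.39° (one solution)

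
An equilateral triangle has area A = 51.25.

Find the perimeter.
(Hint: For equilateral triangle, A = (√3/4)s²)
A = (√3/4)s²  ⇒  s² = 4A/√3 = 4·51.25/√3 = 205/1.73205 ≈ 118.357
s ≈ √118.357 ≈ 10.8792
Perimeter = 3s ≈ 3·10.8792 ≈ 32.6376

Perimeter = 32.64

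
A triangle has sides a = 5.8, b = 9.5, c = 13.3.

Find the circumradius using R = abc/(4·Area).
First find the area with Heron's formula.
s = (5.8 + 9.5 + 13.3)/2 = 14.3
Area = √(s(s−a)(s−b)(s−c)) = √(14.3·8.5·4.8·1) ≈ √583.44 ≈ 24.1545
abc = 5.8·9.5·13.3 = 732.83
R = abc/(4·Area) ≈ 732.83/(4·24.1545) = 732.83/96.618 ≈ 7.58482

R = 7.585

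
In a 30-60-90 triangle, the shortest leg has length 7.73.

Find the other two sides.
In a 30-60-90 triangle the sides are in ratio 1 : √3 : 2 (short leg : long leg : hypotenuse).
Long leg = 7.73·√3 ≈ 7.73·1.73205 ≈ 13.3888
Hypotenuse = 2·7.73 = 15.46

Long leg = 7.73√3 = 13.39, Hypotenuse = 15.46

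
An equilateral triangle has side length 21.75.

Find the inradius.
r = Area/s with s the semi-perimeter.
Area = (√3/4)·21.75² = (√3/4)·473.0625 ≈ 0.433013·473.0625 ≈ 204.842
s = 3·21.75/2 = 32.625
r ≈ 204.842/32.625 ≈ 6.27868
(Equivalently r = side/(2√3) = 21.75/3.4641 ≈ 6.27868.)

r = 6.279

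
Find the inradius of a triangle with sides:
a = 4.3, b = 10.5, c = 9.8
r = Area/s where s is the semi-perimeter.
s = (4.3 + 10.5 + 9.8)/2 = 24.6/2 = 12.3
Area = √(s(s−a)(s−b)(s−c)) = √(12.3·8·1.8·2.5) ≈ √442.8 ≈ 21.0428
r ≈ 21.0428/12.3 ≈ 1.7108

r = 1.711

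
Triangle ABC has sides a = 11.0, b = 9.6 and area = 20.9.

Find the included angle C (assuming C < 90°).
Area = ½·a·b·sin(C)  ⇒  sin(C) = 2·Area/(a·b) = 2·20.9/(11.0·9.6) = 41.8/105.6 ≈ 0.395833
C = arcsin(0.395833) ≈ 23.318° (taking the acute solution since C < 90°)

C = 23.32°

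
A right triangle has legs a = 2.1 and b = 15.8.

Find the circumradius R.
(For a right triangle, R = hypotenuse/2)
Hypotenuse c = √(a² + b²) = √(4.41 + 249.64) = √254.05 ≈ 15.9389
R = c/2 ≈ 15.9389/2 ≈ 7.96947

R = 7.969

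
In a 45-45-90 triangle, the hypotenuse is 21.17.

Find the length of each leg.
In a 45-45-90 triangle hypotenuse = leg·√2, so leg = hypotenuse/√2.
Leg = 21.17/√2 ≈ 21.17/1.41421 ≈ 14.9695

Each leg = 14.97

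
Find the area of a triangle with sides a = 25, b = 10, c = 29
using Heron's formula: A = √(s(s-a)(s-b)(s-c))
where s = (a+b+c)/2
s = (25 + 10 + 29)/2 = 64/2 = 32
s − a = 7, s − b = 22, s − c = 3
s(s−a)(s−b)(s−c) = 32·7·22·3 = 14784
Area = √14784 ≈ 121.589

s = 32.0, Area = 121.6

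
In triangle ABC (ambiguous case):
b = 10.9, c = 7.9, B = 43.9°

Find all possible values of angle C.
b/sin(B) = c/sin(C)  ⇒  sin(C) = c·sin(B)/b = 7.9·sin(43.9°)/10.9
sin(43.9°) ≈ 0.693402
sin(C) ≈ 7.9·0.693402/10.9 ≈ 5.47787/10.9 ≈ 0.502557
Candidate 1: C₁ = arcsin(0.502557) ≈ 30.1693°  →  A = 180° − 43.9° − 30.1693° ≈ 105.931° > 0, valid
Candidate 2: C₂ = 180° − C₁ ≈ 149.831°  →  A = 180° − 43.9° − 149.831° ≈ -13.7307° ≤ 0, not a valid triangle

C = 30.17° (one solution)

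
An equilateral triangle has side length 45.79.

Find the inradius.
r = Area/s with s the semi-perimeter.
Area = (√3/4)·45.79² = (√3/4)·2096.7241 ≈ 0.433013·2096.7241 ≈ 907.908
s = 3·45.79/2 = 68.685
r ≈ 907.908/68.685 ≈ 13.2184
(Equivalently r = side/(2√3) = 45.79/3.4641 ≈ 13.2184.)

r = 13.22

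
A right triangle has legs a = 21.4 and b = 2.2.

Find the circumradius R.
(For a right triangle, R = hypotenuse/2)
Hypotenuse c = √(a² + b²) = √(457.96 + 4.84) = √462.8 ≈ 21.5128
R = c/2 ≈ 21.5128/2 ≈ 10.7564

R = 10.76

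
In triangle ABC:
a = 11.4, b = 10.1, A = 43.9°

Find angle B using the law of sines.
a/sin(A) = b/sin(B)  ⇒  sin(B) = b·sin(A)/a = 10.1·sin(43.9°)/11.4
sin(43.9°) ≈ 0.693402
sin(B) ≈ 10.1·0.693402/11.4 ≈ 7.00336/11.4 ≈ 0.61433
B = arcsin(0.61433) ≈ 37.9032°
(Since b ≤ a we need B ≤ A, so the obtuse alternative 180° − 37.9032° ≈ 142.097° is rejected.)

B = 37.9°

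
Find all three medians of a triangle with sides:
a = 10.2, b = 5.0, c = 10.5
Median formula: m_a = ½√(2b² + 2c² − a²) (and cyclically). a² = 104.04, b² = 25, c² = 110.25.
m_a = ½√(2·25 + 2·110.25 − 104.04) = ½√166.46 ≈ ½·12.9019 ≈ 6.45097
m_b = ½√(2·104.04 + 2·110.25 − 25) = ½√403.58 ≈ ½·20.0893 ≈ 10.0447
m_c = ½√(2·104.04 + 2·25 − 110.25) = ½√147.83 ≈ ½·12.1585 ≈ 6.07927

m_a = 6.451, m_b = 10.04, m_c = 6.079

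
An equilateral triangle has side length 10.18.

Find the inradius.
r = Area/s with s the semi-perimeter.
Area = (√3/4)·10.18² = (√3/4)·103.6324 ≈ 0.433013·103.6324 ≈ 44.8741
s = 3·10.18/2 = 15.27
r ≈ 44.8741/15.27 ≈ 2.93871
(Equivalently r = side/(2√3) = 10.18/3.4641 ≈ 2.93871.)

r = 2.939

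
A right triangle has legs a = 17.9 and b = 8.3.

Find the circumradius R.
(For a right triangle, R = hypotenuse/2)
Hypotenuse c = √(a² + b²) = √(320.41 + 68.89) = √389.3 ≈ 19.7307
R = c/2 ≈ 19.7307/2 ≈ 9.86534

R = 9.865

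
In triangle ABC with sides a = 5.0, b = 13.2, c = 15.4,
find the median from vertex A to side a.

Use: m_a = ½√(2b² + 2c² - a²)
m_a = ½√(2·13.2² + 2·15.4² − 5.0²) = ½√(2·174.24 + 2·237.16 − 25) = ½√(348.48 + 474.32 − 25) = ½√797.8
√797.8 ≈ 28.2454, so m_a ≈ 14.1227

m_a = 14.12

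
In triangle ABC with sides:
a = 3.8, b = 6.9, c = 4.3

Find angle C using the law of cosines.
c² = a² + b² − 2ab·cos(C)  ⇒  cos(C) = (a² + b² − c²)/(2ab)
cos(C) = (3.8² + 6.9² − 4.3²)/(2·3.8·6.9) = (14.44 + 47.61 − 18.49)/52.44 = 43.56/52.44 ≈ 0.830664
C = arccos(0.830664) ≈ 33.833°

C = 33.83°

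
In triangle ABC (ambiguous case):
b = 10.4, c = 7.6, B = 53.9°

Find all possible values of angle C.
b/sin(B) = c/sin(C)  ⇒  sin(C) = c·sin(B)/b = 7.6·sin(53.9°)/10.4
sin(53.9°) ≈ 0.80799
sin(C) ≈ 7.6·0.80799/10.4 ≈ 6.14072/10.4 ≈ 0.590454
Candidate 1: C₁ = arcsin(0.590454) ≈ 36.1892°  →  A = 180° − 53.9° − 36.1892° ≈ 89.9108° > 0, valid
Candidate 2: C₂ = 180° − C₁ ≈ 143.811°  →  A = 180° − 53.9° − 143.811° ≈ -17.7108° ≤ 0, not a valid triangle

C = 36.19° (one solution)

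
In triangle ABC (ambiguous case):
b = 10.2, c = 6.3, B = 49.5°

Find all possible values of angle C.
b/sin(B) = c/sin(C)  ⇒  sin(C) = c·sin(B)/b = 6.3·sin(49.5°)/10.2
sin(49.5°) ≈ 0.760406
sin(C) ≈ 6.3·0.760406/10.2 ≈ 4.79056/10.2 ≈ 0.469663
Candidate 1: C₁ = arcsin(0.469663) ≈ 28.0124°  →  A = 180° − 49.5° − 28.0124° ≈ 102.488° > 0, valid
Candidate 2: C₂ = 180° − C₁ ≈ 151.988°  →  A = 180° − 49.5° − 151.988° ≈ -21.4876° ≤ 0, not a valid triangle

C = 28.01° (one solution)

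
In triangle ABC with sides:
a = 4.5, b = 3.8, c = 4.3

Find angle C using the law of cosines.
c² = a² + b² − 2ab·cos(C)  ⇒  cos(C) = (a² + b² − c²)/(2ab)
cos(C) = (4.5² + 3.8² − 4.3²)/(2·4.5·3.8) = (20.25 + 14.44 − 18.49)/34.2 = 16.2/34.2 ≈ 0.473684
C = arccos(0.473684) ≈ 61.7263°

C = 61.73°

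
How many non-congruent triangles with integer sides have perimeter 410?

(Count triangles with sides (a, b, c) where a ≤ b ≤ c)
Let a ≤ b ≤ c with a + b + c = 410. The only binding inequality is a + b > c, i.e. 410 − c > c, so c < 410/2; and c ≥ 410/3 since c is the largest side.
So 137 ≤ c ≤ 204. For each c, b runs from ⌈(410 − c)/2⌉ up to c (then a = 410 − b − c satisfies 1 ≤ a ≤ b automatically), giving c − ⌈(410 − c)/2⌉ + 1 choices.
Summing over c: 1 + 3 + 4 + 6 + … + 100 + 102  (68 terms, c = 137, …, 204) = 3502
Check (closed form: nearest integer to p²/48 for even p, (p+3)²/48 for odd p): 410²/48 = 168100/48 ≈ 3502.08 → 3502

3502 triangles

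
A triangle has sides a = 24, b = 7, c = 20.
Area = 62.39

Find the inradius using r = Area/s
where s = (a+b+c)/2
s = (24 + 7 + 20)/2 = 51/2 = 25.5
r = Area/s = 62.39/25.5 ≈ 2.44667

r = 2.447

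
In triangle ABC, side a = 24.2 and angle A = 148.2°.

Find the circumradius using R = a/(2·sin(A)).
R = a/(2·sin(A)) = 24.2/(2·sin(148.2°))
sin(148.2°) ≈ 0.526956
R ≈ 24.2/(2·0.526956) = 24.2/1.05391 ≈ 22.9621

R = 22.96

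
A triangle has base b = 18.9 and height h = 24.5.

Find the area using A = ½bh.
A = ½·b·h = ½·18.9·24.5 = ½·463.05 = 231.525

Area = 231.525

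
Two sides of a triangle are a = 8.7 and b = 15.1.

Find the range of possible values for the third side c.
Triangle inequality: |a − b| < c < a + b
|a − b| = |8.7 − 15.1| = 6.4
a + b = 8.7 + 15.1 = 23.8

6.4 < c < 23.8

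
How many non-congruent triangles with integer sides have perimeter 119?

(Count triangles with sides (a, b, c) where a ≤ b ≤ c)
Let a ≤ b ≤ c with a + b + c = 119. The only binding inequality is a + b > c, i.e. 119 − c > c, so c < 119/2; and c ≥ 119/3 since c is the largest side.
So 40 ≤ c ≤ 59. For each c, b runs from ⌈(119 − c)/2⌉ up to c (then a = 119 − b − c satisfies 1 ≤ a ≤ b automatically), giving c − ⌈(119 − c)/2⌉ + 1 choices.
Summing over c: 1 + 3 + 4 + 6 + … + 28 + 30  (20 terms, c = 40, …, 59) = 310
Check (closed form: nearest integer to p²/48 for even p, (p+3)²/48 for odd p): (119+3)²/48 = 122²/48 = 14884/48 ≈ 310.08 → 310

310 triangles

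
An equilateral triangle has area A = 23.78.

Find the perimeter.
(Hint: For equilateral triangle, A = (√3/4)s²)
A = (√3/4)s²  ⇒  s² = 4A/√3 = 4·23.78/√3 = 95.12/1.73205 ≈ 54.9176
s ≈ √54.9176 ≈ 7.41064
Perimeter = 3s ≈ 3·7.41064 ≈ 22.2319

Perimeter = 22.23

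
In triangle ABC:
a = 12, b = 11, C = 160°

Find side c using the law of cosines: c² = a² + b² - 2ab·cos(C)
c² = 12² + 11² − 2·12·11·cos(160°)
cos(160°) ≈ -0.939693
c² ≈ 144 + 121 − 264·(-0.939693) ≈ 265 + 248.079 ≈ 513.079
c ≈ √513.079 ≈ 22.6512

c = 22.65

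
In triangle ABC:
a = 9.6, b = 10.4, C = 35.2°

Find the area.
Two sides and the included angle (SAS): A = ½·a·b·sin(C) = ½·9.6·10.4·sin(35.2°)
sin(35.2°) ≈ 0.576432
A ≈ ½·99.84·0.576432 = 49.92·0.576432 ≈ 28.7755

Area = 28.78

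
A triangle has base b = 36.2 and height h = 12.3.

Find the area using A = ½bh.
A = ½·b·h = ½·36.2·12.3 = ½·445.26 = 222.63

Area = 222.63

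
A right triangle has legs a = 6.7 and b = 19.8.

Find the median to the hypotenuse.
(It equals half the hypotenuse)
Hypotenuse c = √(a² + b²) = √(44.89 + 392.04) = √436.93 ≈ 20.9029
Median to hypotenuse = c/2 ≈ 20.9029/2 ≈ 10.4514

Median = 10.45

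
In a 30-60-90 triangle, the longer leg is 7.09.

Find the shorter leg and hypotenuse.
In a 30-60-90 triangle the sides are in ratio 1 : √3 : 2, so short leg = long leg/√3 and hypotenuse = 2·(short leg).
Short leg = 7.09/√3 ≈ 7.09/1.73205 ≈ 4.09341
Hypotenuse = 2·4.09341 ≈ 8.18683

Short leg = 4.093, Hypotenuse = 8.187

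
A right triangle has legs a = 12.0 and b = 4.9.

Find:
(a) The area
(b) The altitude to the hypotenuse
(a) The legs are perpendicular, so Area = ½·a·b = ½·12.0·4.9 = ½·58.8 = 29.4
(b) Hypotenuse c = √(a² + b²) = √(144 + 24.01) = √168.01 ≈ 12.9619
    Area = ½·c·h_c  ⇒  h_c = 2·Area/c = 58.8/12.9619 ≈ 4.53638

Area = 29.4, h_c = 4.536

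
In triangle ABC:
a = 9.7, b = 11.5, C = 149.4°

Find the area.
Two sides and the included angle (SAS): A = ½·a·b·sin(C) = ½·9.7·11.5·sin(149.4°)
sin(149.4°) ≈ 0.509041
A ≈ ½·111.55·0.509041 = 55.775·0.509041 ≈ 28.3918

Area = 28.39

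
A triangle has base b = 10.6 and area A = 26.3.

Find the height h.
A = ½·b·h  ⇒  h = 2A/b = 2·26.3/10.6 = 52.6/10.6 ≈ 4.96226

h = 4.962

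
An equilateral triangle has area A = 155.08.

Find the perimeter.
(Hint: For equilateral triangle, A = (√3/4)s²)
A = (√3/4)s²  ⇒  s² = 4A/√3 = 4·155.08/√3 = 620.32/1.73205 ≈ 358.142
s ≈ √358.142 ≈ 18.9246
Perimeter = 3s ≈ 3·18.9246 ≈ 56.7739

Perimeter = 56.77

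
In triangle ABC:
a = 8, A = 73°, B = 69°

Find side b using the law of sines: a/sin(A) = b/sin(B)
a/sin(A) = b/sin(B)  ⇒  b = a·sin(B)/sin(A) = 8·sin(69°)/sin(73°)
sin(69°) ≈ 0.93358, sin(73°) ≈ 0.956305
b ≈ 8·0.93358/0.956305 ≈ 7.46864/0.956305 ≈ 7.8099

b = 7.81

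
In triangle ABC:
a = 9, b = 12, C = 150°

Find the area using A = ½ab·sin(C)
A = ½·a·b·sin(C) = ½·9·12·sin(150°)
sin(150°) ≈ 0.5
A ≈ ½·108·0.5 = 54·0.5 ≈ 27

Area = 27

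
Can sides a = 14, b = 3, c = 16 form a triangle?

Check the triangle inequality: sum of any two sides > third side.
a + b vs c: 14 + 3 = 17 > 16  ✓
a + c vs b: 14 + 16 = 30 > 3  ✓
b + c vs a: 3 + 16 = 19 > 14  ✓

Yes, triangle inequality satisfied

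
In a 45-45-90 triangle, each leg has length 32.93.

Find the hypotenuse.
In a 45-45-90 triangle the sides are in ratio 1 : 1 : √2, so hypotenuse = leg·√2.
Hypotenuse = 32.93·√2 ≈ 32.93·1.41421 ≈ 46.5701

Hypotenuse = 32.93√2 = 46.57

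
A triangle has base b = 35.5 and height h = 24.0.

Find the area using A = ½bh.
A = ½·b·h = ½·35.5·24.0 = ½·852 = 426

Area = 426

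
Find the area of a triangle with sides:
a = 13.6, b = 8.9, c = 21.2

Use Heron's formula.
s = (13.6 + 8.9 + 21.2)/2 = 43.7/2 = 21.85
s − a = 8.25, s − b = 12.95, s − c = 0.65
s(s−a)(s−b)(s−c) = 21.85·8.25·12.95·0.65 ≈ 1517.36
Area = √1517.36 ≈ 38.9533

Area = 38.95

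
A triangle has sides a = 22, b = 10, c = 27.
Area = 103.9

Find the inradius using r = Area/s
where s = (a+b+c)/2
s = (22 + 10 + 27)/2 = 59/2 = 29.5
r = Area/s = 103.9/29.5 ≈ 3.52203

r = 3.522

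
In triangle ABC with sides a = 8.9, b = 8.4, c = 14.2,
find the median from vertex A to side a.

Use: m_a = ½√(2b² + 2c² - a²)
m_a = ½√(2·8.4² + 2·14.2² − 8.9²) = ½√(2·70.56 + 2·201.64 − 79.21) = ½√(141.12 + 403.28 − 79.21) = ½√465.19
√465.19 ≈ 21.5683, so m_a ≈ 10.7841

m_a = 10.78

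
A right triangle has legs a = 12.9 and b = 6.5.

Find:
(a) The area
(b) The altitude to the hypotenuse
(a) The legs are perpendicular, so Area = ½·a·b = ½·12.9·6.5 = ½·83.85 = 41.925
(b) Hypotenuse c = √(a² + b²) = √(166.41 + 42.25) = √208.66 ≈ 14.4451
    Area = ½·c·h_c  ⇒  h_c = 2·Area/c = 83.85/14.4451 ≈ 5.80475

Area = 41.925, h_c = 5.805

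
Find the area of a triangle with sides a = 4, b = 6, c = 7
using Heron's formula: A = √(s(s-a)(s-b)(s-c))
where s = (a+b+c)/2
s = (4 + 6 + 7)/2 = 17/2 = 8.5
s − a = 4.5, s − b = 2.5, s − c = 1.5
s(s−a)(s−b)(s−c) = 8.5·4.5·2.5·1.5 = 143.4375
Area = √143.4375 ≈ 11.9765

s = 8.5, Area = 11.98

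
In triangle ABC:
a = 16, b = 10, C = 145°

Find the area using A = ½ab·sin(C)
A = ½·a·b·sin(C) = ½·16·10·sin(145°)
sin(145°) ≈ 0.573576
A ≈ ½·160·0.573576 = 80·0.573576 ≈ 45.8861

Area = 45.89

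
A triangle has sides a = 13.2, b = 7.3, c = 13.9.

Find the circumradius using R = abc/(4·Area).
First find the area with Heron's formula.
s = (13.2 + 7.3 + 13.9)/2 = 17.2
Area = √(s(s−a)(s−b)(s−c)) = √(17.2·4·9.9·3.3) ≈ √2247.7 ≈ 47.4099
abc = 13.2·7.3·13.9 = 1339.404
R = abc/(4·Area) ≈ 1339.404/(4·47.4099) = 1339.404/189.639 ≈ 7.0629

R = 7.063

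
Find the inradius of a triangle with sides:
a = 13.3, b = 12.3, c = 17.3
r = Area/s where s is the semi-perimeter.
s = (13.3 + 12.3 + 17.3)/2 = 42.9/2 = 21.45
Area = √(s(s−a)(s−b)(s−c)) = √(21.45·8.15·9.15·4.15) ≈ √6638.26 ≈ 81.4755
r ≈ 81.4755/21.45 ≈ 3.79839

r = 3.798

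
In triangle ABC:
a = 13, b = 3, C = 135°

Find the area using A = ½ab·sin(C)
A = ½·a·b·sin(C) = ½·13·3·sin(135°)
sin(135°) ≈ 0.707107
A ≈ ½·39·0.707107 = 19.5·0.707107 ≈ 13.7886

Area = 13.79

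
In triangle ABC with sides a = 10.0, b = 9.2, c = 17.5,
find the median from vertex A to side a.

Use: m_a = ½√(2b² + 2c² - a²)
m_a = ½√(2·9.2² + 2·17.5² − 10.0²) = ½√(2·84.64 + 2·306.25 − 100) = ½√(169.28 + 612.5 − 100) = ½√681.78
√681.78 ≈ 26.1109, so m_a ≈ 13.0555

m_a = 13.06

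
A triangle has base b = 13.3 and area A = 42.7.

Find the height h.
A = ½·b·h  ⇒  h = 2A/b = 2·42.7/13.3 = 85.4/13.3 ≈ 6.42105

h = 6.421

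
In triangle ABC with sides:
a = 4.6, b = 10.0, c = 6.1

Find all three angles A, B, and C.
Law of cosines for each angle (a² = 21.16, b² = 100, c² = 37.21):
cos(A) = (b² + c² − a²)/(2bc) = (100 + 37.21 − 21.16)/(2·10.0·6.1) = 116.05/122 ≈ 0.95123  ⇒  A ≈ 17.9679°
cos(B) = (a² + c² − b²)/(2ac) = (21.16 + 37.21 − 100)/(2·4.6·6.1) = -41.63/56.12 ≈ -0.741803  ⇒  B ≈ 137.885°
cos(C) = (a² + b² − c²)/(2ab) = (21.16 + 100 − 37.21)/(2·4.6·10.0) = 83.95/92 ≈ 0.9125  ⇒  C ≈ 24.1468°
Check: A + B + C ≈ 180°

A = 17.97°, B = 137.9°, C = 24.15°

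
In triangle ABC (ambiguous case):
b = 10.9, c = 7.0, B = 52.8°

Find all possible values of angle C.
b/sin(B) = c/sin(C)  ⇒  sin(C) = c·sin(B)/b = 7.0·sin(52.8°)/10.9
sin(52.8°) ≈ 0.79653
sin(C) ≈ 7.0·0.79653/10.9 ≈ 5.57571/10.9 ≈ 0.511533
Candidate 1: C₁ = arcsin(0.511533) ≈ 30.766°  →  A = 180° − 52.8° − 30.766° ≈ 96.434° > 0, valid
Candidate 2: C₂ = 180° − C₁ ≈ 149.234°  →  A = 180° − 52.8° − 149.234° ≈ -22.034° ≤ 0, not a valid triangle

C = 30.77° (one solution)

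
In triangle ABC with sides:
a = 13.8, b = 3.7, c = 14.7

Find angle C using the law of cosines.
c² = a² + b² − 2ab·cos(C)  ⇒  cos(C) = (a² + b² − c²)/(2ab)
cos(C) = (13.8² + 3.7² − 14.7²)/(2·13.8·3.7) = (190.44 + 13.69 − 216.09)/102.12 = -11.96/102.12 ≈ -0.117117
C = arccos(-0.117117) ≈ 96.7258°

C = 96.73°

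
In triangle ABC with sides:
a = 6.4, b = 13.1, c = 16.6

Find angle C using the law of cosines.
c² = a² + b² − 2ab·cos(C)  ⇒  cos(C) = (a² + b² − c²)/(2ab)
cos(C) = (6.4² + 13.1² − 16.6²)/(2·6.4·13.1) = (40.96 + 171.61 − 275.56)/167.68 = -62.99/167.68 ≈ -0.375656
C = arccos(-0.375656) ≈ 112.065°

C = 112.1°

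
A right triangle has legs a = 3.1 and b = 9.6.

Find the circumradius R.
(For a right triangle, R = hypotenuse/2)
Hypotenuse c = √(a² + b²) = √(9.61 + 92.16) = √101.77 ≈ 10.0881
R = c/2 ≈ 10.0881/2 ≈ 5.04406

R = 5.044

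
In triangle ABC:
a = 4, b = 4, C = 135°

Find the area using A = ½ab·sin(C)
A = ½·a·b·sin(C) = ½·4·4·sin(135°)
sin(135°) ≈ 0.707107
A ≈ ½·16·0.707107 = 8·0.707107 ≈ 5.65685

Area = 5.657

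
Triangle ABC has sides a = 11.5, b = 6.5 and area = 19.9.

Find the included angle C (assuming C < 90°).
Area = ½·a·b·sin(C)  ⇒  sin(C) = 2·Area/(a·b) = 2·19.9/(11.5·6.5) = 39.8/74.75 ≈ 0.532441
C = arcsin(0.532441) ≈ 32.1706° (taking the acute solution since C < 90°)

C = 32.17°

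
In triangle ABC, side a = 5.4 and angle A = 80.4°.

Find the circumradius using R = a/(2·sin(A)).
R = a/(2·sin(A)) = 5.4/(2·sin(80.4°))
sin(80.4°) ≈ 0.985996
R ≈ 5.4/(2·0.985996) = 5.4/1.97199 ≈ 2.73835

R = 2.738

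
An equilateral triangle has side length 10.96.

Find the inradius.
r = Area/s with s the semi-perimeter.
Area = (√3/4)·10.96² = (√3/4)·120.1216 ≈ 0.433013·120.1216 ≈ 52.0142
s = 3·10.96/2 = 16.44
r ≈ 52.0142/16.44 ≈ 3.16388
(Equivalently r = side/(2√3) = 10.96/3.4641 ≈ 3.16388.)

r = 3.164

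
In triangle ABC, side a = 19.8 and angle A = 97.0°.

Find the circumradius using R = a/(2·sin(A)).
R = a/(2·sin(A)) = 19.8/(2·sin(97.0°))
sin(97.0°) ≈ 0.992546
R ≈ 19.8/(2·0.992546) = 19.8/1.98509 ≈ 9.97435

R = 9.974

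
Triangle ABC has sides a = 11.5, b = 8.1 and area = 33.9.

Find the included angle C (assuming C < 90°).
Area = ½·a·b·sin(C)  ⇒  sin(C) = 2·Area/(a·b) = 2·33.9/(11.5·8.1) = 67.8/93.15 ≈ 0.727858
C = arcsin(0.727858) ≈ 46.7071° (taking the acute solution since C < 90°)

C = 46.71°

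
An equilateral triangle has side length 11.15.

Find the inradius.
r = Area/s with s the semi-perimeter.
Area = (√3/4)·11.15² = (√3/4)·124.3225 ≈ 0.433013·124.3225 ≈ 53.8332
s = 3·11.15/2 = 16.725
r ≈ 53.8332/16.725 ≈ 3.21873
(Equivalently r = side/(2√3) = 11.15/3.4641 ≈ 3.21873.)

r = 3.219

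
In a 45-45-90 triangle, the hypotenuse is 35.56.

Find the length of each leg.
In a 45-45-90 triangle hypotenuse = leg·√2, so leg = hypotenuse/√2.
Leg = 35.56/√2 ≈ 35.56/1.41421 ≈ 25.1447

Each leg = 25.14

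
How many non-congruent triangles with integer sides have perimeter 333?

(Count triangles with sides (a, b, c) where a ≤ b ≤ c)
Let a ≤ b ≤ c with a + b + c = 333. The only binding inequality is a + b > c, i.e. 333 − c > c, so c < 333/2; and c ≥ 333/3 since c is the largest side.
So 111 ≤ c ≤ 166. For each c, b runs from ⌈(333 − c)/2⌉ up to c (then a = 333 − b − c satisfies 1 ≤ a ≤ b automatically), giving c − ⌈(333 − c)/2⌉ + 1 choices.
Summing over c: 1 + 2 + 4 + 5 + … + 82 + 83  (56 terms, c = 111, …, 166) = 2352
Check (closed form: nearest integer to p²/48 for even p, (p+3)²/48 for odd p): (333+3)²/48 = 336²/48 = 112896/48 ≈ 2352.00 → 2352

2352 triangles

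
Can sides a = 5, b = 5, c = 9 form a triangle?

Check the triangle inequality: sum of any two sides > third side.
a + b vs c: 5 + 5 = 10 > 9  ✓
a + c vs b: 5 + 9 = 14 > 5  ✓
b + c vs a: 5 + 9 = 14 > 5  ✓

Yes, triangle inequality satisfied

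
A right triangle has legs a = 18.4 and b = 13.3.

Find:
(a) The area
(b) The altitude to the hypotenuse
(a) The legs are perpendicular, so Area = ½·a·b = ½·18.4·13.3 = ½·244.72 = 122.36
(b) Hypotenuse c = √(a² + b²) = √(338.56 + 176.89) = √515.45 ≈ 22.7035
    Area = ½·c·h_c  ⇒  h_c = 2·Area/c = 244.72/22.7035 ≈ 10.7789

Area = 122.36, h_c = 10.78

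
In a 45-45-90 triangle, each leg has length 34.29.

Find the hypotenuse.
In a 45-45-90 triangle the sides are in ratio 1 : 1 : √2, so hypotenuse = leg·√2.
Hypotenuse = 34.29·√2 ≈ 34.29·1.41421 ≈ 48.4934

Hypotenuse = 34.29√2 = 48.49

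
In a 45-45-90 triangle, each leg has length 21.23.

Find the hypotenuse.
In a 45-45-90 triangle the sides are in ratio 1 : 1 : √2, so hypotenuse = leg·√2.
Hypotenuse = 21.23·√2 ≈ 21.23·1.41421 ≈ 30.0238

Hypotenuse = 21.23√2 = 30.02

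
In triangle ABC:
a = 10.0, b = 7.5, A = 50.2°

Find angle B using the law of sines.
a/sin(A) = b/sin(B)  ⇒  sin(B) = b·sin(A)/a = 7.5·sin(50.2°)/10.0
sin(50.2°) ≈ 0.768284
sin(B) ≈ 7.5·0.768284/10.0 ≈ 5.76213/10.0 ≈ 0.576213
B = arcsin(0.576213) ≈ 35.1846°
(Since b ≤ a we need B ≤ A, so the obtuse alternative 180° − 35.1846° ≈ 144.815° is rejected.)

B = 35.18°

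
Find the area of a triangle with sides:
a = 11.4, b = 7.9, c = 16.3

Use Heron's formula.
s = (11.4 + 7.9 + 16.3)/2 = 35.6/2 = 17.8
s − a = 6.4, s − b = 9.9, s − c = 1.5
s(s−a)(s−b)(s−c) = 17.8·6.4·9.9·1.5 ≈ 1691.71
Area = √1691.71 ≈ 41.1304

Area = 41.13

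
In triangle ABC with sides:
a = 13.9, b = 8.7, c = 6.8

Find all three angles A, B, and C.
Law of cosines for each angle (a² = 193.21, b² = 75.69, c² = 46.24):
cos(A) = (b² + c² − a²)/(2bc) = (75.69 + 46.24 − 193.21)/(2·8.7·6.8) = -71.28/118.32 ≈ -0.602434  ⇒  A ≈ 127.044°
cos(B) = (a² + c² − b²)/(2ac) = (193.21 + 46.24 − 75.69)/(2·13.9·6.8) = 163.76/189.04 ≈ 0.866272  ⇒  B ≈ 29.9718°
cos(C) = (a² + b² − c²)/(2ab) = (193.21 + 75.69 − 46.24)/(2·13.9·8.7) = 222.66/241.86 ≈ 0.920615  ⇒  C ≈ 22.9838°
Check: A + B + C ≈ 180°

A = 127°, B = 29.97°, C = 22.98°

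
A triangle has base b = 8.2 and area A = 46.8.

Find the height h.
A = ½·b·h  ⇒  h = 2A/b = 2·46.8/8.2 = 93.6/8.2 ≈ 11.4146

h = 11.41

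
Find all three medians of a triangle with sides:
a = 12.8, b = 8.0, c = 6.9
Median formula: m_a = ½√(2b² + 2c² − a²) (and cyclically). a² = 163.84, b² = 64, c² = 47.61.
m_a = ½√(2·64 + 2·47.61 − 163.84) = ½√59.38 ≈ ½·7.70584 ≈ 3.85292
m_b = ½√(2·163.84 + 2·47.61 − 64) = ½√358.9 ≈ ½·18.9447 ≈ 9.47233
m_c = ½√(2·163.84 + 2·64 − 47.61) = ½√408.07 ≈ ½·20.2007 ≈ 10.1004

m_a = 3.853, m_b = 9.472, m_c = 10.1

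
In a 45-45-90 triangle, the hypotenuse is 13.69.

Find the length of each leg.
In a 45-45-90 triangle hypotenuse = leg·√2, so leg = hypotenuse/√2.
Leg = 13.69/√2 ≈ 13.69/1.41421 ≈ 9.68029

Each leg = 9.68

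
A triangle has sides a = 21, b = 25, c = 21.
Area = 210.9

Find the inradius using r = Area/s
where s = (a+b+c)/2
s = (21 + 25 + 21)/2 = 67/2 = 33.5
r = Area/s = 210.9/33.5 ≈ 6.29552

r = 6.296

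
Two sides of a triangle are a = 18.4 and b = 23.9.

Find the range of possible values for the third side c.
Triangle inequality: |a − b| < c < a + b
|a − b| = |18.4 − 23.9| = 5.5
a + b = 18.4 + 23.9 = 42.3

5.5 < c < 42.3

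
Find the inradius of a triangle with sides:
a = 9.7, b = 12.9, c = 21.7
r = Area/s where s is the semi-perimeter.
s = (9.7 + 12.9 + 21.7)/2 = 44.3/2 = 22.15
Area = √(s(s−a)(s−b)(s−c)) = √(22.15·12.45·9.25·0.45) ≈ √1147.88 ≈ 33.8804
r ≈ 33.8804/22.15 ≈ 1.52959

r = 1.53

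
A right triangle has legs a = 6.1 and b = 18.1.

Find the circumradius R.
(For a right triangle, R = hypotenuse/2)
Hypotenuse c = √(a² + b²) = √(37.21 + 327.61) = √364.82 ≈ 19.1003
R = c/2 ≈ 19.1003/2 ≈ 9.55013

R = 9.55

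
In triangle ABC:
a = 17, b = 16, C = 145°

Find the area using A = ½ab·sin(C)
A = ½·a·b·sin(C) = ½·17·16·sin(145°)
sin(145°) ≈ 0.573576
A ≈ ½·272·0.573576 = 136·0.573576 ≈ 78.0064

Area = 78.01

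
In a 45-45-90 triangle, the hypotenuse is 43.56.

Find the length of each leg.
In a 45-45-90 triangle hypotenuse = leg·√2, so leg = hypotenuse/√2.
Leg = 43.56/√2 ≈ 43.56/1.41421 ≈ 30.8016

Each leg = 30.8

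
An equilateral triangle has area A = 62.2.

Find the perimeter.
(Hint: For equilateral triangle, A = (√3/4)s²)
A = (√3/4)s²  ⇒  s² = 4A/√3 = 4·62.2/√3 = 248.8/1.73205 ≈ 143.645
s ≈ √143.645 ≈ 11.9852
Perimeter = 3s ≈ 3·11.9852 ≈ 35.9556

Perimeter = 35.96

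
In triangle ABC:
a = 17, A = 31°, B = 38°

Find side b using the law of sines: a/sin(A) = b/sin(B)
a/sin(A) = b/sin(B)  ⇒  b = a·sin(B)/sin(A) = 17·sin(38°)/sin(31°)
sin(38°) ≈ 0.615661, sin(31°) ≈ 0.515038
b ≈ 17·0.615661/0.515038 ≈ 10.4662/0.515038 ≈ 20.3213

b = 20.32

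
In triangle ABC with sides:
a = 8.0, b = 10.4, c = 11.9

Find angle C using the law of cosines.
c² = a² + b² − 2ab·cos(C)  ⇒  cos(C) = (a² + b² − c²)/(2ab)
cos(C) = (8.0² + 10.4² − 11.9²)/(2·8.0·10.4) = (64 + 108.16 − 141.61)/166.4 = 30.55/166.4 ≈ 0.183594
C = arccos(0.183594) ≈ 79.4208°

C = 79.42°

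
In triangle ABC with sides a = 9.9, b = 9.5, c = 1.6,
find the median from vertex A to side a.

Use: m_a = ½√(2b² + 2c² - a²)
m_a = ½√(2·9.5² + 2·1.6² − 9.9²) = ½√(2·90.25 + 2·2.56 − 98.01) = ½√(180.5 + 5.12 − 98.01) = ½√87.61
√87.61 ≈ 9.36002, so m_a ≈ 4.68001

m_a = 4.68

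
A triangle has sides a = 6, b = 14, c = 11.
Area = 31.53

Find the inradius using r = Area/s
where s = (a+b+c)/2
s = (6 + 14 + 11)/2 = 31/2 = 15.5
r = Area/s = 31.53/15.5 ≈ 2.03419

r = 2.034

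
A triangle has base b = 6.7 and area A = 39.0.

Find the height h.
A = ½·b·h  ⇒  h = 2A/b = 2·39.0/6.7 = 78/6.7 ≈ 11.6418

h = 11.64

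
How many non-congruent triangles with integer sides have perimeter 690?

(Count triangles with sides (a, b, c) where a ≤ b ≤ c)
Let a ≤ b ≤ c with a + b + c = 690. The only binding inequality is a + b > c, i.e. 690 − c > c, so c < 690/2; and c ≥ 690/3 since c is the largest side.
So 230 ≤ c ≤ 344. For each c, b runs from ⌈(690 − c)/2⌉ up to c (then a = 690 − b − c satisfies 1 ≤ a ≤ b automatically), giving c − ⌈(690 − c)/2⌉ + 1 choices.
Summing over c: 1 + 2 + 4 + 5 + … + 170 + 172  (115 terms, c = 230, …, 344) = 9919
Check (closed form: nearest integer to p²/48 for even p, (p+3)²/48 for odd p): 690²/48 = 476100/48 ≈ 9918.75 → 9919

9919 triangles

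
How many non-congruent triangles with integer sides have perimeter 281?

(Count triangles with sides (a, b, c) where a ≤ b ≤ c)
Let a ≤ b ≤ c with a + b + c = 281. The only binding inequality is a + b > c, i.e. 281 − c > c, so c < 281/2; and c ≥ 281/3 since c is the largest side.
So 94 ≤ c ≤ 140. For each c, b runs from ⌈(281 − c)/2⌉ up to c (then a = 281 − b − c satisfies 1 ≤ a ≤ b automatically), giving c − ⌈(281 − c)/2⌉ + 1 choices.
Summing over c: 1 + 3 + 4 + 6 + … + 69 + 70  (47 terms, c = 94, …, 140) = 1680
Check (closed form: nearest integer to p²/48 for even p, (p+3)²/48 for odd p): (281+3)²/48 = 284²/48 = 80656/48 ≈ 1680.33 → 1680

1680 triangles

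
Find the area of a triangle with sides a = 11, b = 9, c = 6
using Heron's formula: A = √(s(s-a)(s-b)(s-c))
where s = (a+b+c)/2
s = (11 + 9 + 6)/2 = 26/2 = 13
s − a = 2, s − b = 4, s − c = 7
s(s−a)(s−b)(s−c) = 13·2·4·7 = 728
Area = √728 ≈ 26.9815

s = 13.0, Area = 26.98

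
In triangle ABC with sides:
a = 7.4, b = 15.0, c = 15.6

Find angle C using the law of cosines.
c² = a² + b² − 2ab·cos(C)  ⇒  cos(C) = (a² + b² − c²)/(2ab)
cos(C) = (7.4² + 15.0² − 15.6²)/(2·7.4·15.0) = (54.76 + 225 − 243.36)/222 = 36.4/222 ≈ 0.163964
C = arccos(0.163964) ≈ 80.5629°

C = 80.56°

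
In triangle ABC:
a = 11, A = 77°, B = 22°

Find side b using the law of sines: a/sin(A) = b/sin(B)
a/sin(A) = b/sin(B)  ⇒  b = a·sin(B)/sin(A) = 11·sin(22°)/sin(77°)
sin(22°) ≈ 0.374607, sin(77°) ≈ 0.97437
b ≈ 11·0.374607/0.97437 ≈ 4.12067/0.97437 ≈ 4.22906

b = 4.229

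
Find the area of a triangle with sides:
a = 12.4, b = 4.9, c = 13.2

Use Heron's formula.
s = (12.4 + 4.9 + 13.2)/2 = 30.5/2 = 15.25
s − a = 2.85, s − b = 10.35, s − c = 2.05
s(s−a)(s−b)(s−c) = 15.25·2.85·10.35·2.05 ≈ 922.166
Area = √922.166 ≈ 30.3672

Area = 30.37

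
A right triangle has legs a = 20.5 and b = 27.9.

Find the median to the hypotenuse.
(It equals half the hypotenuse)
Hypotenuse c = √(a² + b²) = √(420.25 + 778.41) = √1198.66 ≈ 34.6217
Median to hypotenuse = c/2 ≈ 34.6217/2 ≈ 17.3108

Median = 17.31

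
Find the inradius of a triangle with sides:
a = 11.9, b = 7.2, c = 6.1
r = Area/s where s is the semi-perimeter.
s = (11.9 + 7.2 + 6.1)/2 = 25.2/2 = 12.6
Area = √(s(s−a)(s−b)(s−c)) = √(12.6·0.7·5.4·6.5) ≈ √309.582 ≈ 17.5949
r ≈ 17.5949/12.6 ≈ 1.39642

r = 1.396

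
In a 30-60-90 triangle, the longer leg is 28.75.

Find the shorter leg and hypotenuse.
In a 30-60-90 triangle the sides are in ratio 1 : √3 : 2, so short leg = long leg/√3 and hypotenuse = 2·(short leg).
Short leg = 28.75/√3 ≈ 28.75/1.73205 ≈ 16.5988
Hypotenuse = 2·16.5988 ≈ 33.1976

Short leg = 16.6, Hypotenuse = 33.2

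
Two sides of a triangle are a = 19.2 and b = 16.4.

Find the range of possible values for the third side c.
Triangle inequality: |a − b| < c < a + b
|a − b| = |19.2 − 16.4| = 2.8
a + b = 19.2 + 16.4 = 35.6

2.8 < c < 35.6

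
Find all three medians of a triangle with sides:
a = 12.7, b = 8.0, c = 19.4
Median formula: m_a = ½√(2b² + 2c² − a²) (and cyclically). a² = 161.29, b² = 64, c² = 376.36.
m_a = ½√(2·64 + 2·376.36 − 161.29) = ½√719.43 ≈ ½·26.8222 ≈ 13.4111
m_b = ½√(2·161.29 + 2·376.36 − 64) = ½√1011.3 ≈ ½·31.8009 ≈ 15.9005
m_c = ½√(2·161.29 + 2·64 − 376.36) = ½√74.22 ≈ ½·8.6151 ≈ 4.30755

m_a = 13.41, m_b = 15.9, m_c = 4.308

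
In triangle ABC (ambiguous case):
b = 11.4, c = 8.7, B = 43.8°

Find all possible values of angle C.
b/sin(B) = c/sin(C)  ⇒  sin(C) = c·sin(B)/b = 8.7·sin(43.8°)/11.4
sin(43.8°) ≈ 0.692143
sin(C) ≈ 8.7·0.692143/11.4 ≈ 6.02165/11.4 ≈ 0.528215
Candidate 1: C₁ = arcsin(0.528215) ≈ 31.8849°  →  A = 180° − 43.8° − 31.8849° ≈ 104.315° > 0, valid
Candidate 2: C₂ = 180° − C₁ ≈ 148.115°  →  A = 180° − 43.8° − 148.115° ≈ -11.9151° ≤ 0, not a valid triangle

C = 31.88° (one solution)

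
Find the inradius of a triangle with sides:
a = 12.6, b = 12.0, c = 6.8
r = Area/s where s is the semi-perimeter.
s = (12.6 + 12.0 + 6.8)/2 = 31.4/2 = 15.7
Area = √(s(s−a)(s−b)(s−c)) = √(15.7·3.1·3.7·8.9) ≈ √1602.7 ≈ 40.0338
r ≈ 40.0338/15.7 ≈ 2.54992

r = 2.55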